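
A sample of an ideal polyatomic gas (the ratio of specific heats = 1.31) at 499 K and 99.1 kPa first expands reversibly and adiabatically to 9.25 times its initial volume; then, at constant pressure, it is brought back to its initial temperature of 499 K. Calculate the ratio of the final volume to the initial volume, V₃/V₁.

Adiabatic step: V₂/V₁ = 9.25; T₂ = T₁·(1/9.25)^(0.31) = 250.4 K.
Isobaric step: V₃/V₂ = T₃/T₂ = 499/250.4.
V₃/V₁ = (V₂/V₁)(V₃/V₂) = 9.25 × (499/250.4) = 18.44.

V₃/V₁ ≈ 18.4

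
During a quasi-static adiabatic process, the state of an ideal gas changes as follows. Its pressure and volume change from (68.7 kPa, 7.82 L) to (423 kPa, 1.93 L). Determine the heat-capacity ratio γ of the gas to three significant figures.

PV^γ = const ⇒ γ = ln(P₂/P₁) / ln(V₁/V₂).
γ = ln(423/68.7) / ln(7.82/1.93) = 1.299.

γ ≈ 1.30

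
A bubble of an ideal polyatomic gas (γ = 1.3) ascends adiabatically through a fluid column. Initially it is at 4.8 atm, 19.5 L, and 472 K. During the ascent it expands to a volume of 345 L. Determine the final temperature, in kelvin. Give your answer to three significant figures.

For a reversible adiabat TV^(γ−1) is constant, so T₂ = T₁ (V₁/V₂)^(γ−1).
T₂ = 472 × (19.5/345)^(0.3) = 199.3 K.

T₂ ≈ 199 K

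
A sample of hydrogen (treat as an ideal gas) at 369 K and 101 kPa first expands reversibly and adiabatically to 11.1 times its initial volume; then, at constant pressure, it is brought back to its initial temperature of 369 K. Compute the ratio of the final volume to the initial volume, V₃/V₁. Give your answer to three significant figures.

V₃/V₁ ≈ 29.1

For a diatomic ideal gas γ = 7/5.
Adiabatic step: V₂/V₁ = 11.1; T₂ = T₁·(1/11.1)^(2/5) = 140.9 K.
Isobaric step: V₃/V₂ = T₃/T₂ = 369/140.9.
V₃/V₁ = (V₂/V₁)(V₃/V₂) = 11.1 × (369/140.9) = 29.07.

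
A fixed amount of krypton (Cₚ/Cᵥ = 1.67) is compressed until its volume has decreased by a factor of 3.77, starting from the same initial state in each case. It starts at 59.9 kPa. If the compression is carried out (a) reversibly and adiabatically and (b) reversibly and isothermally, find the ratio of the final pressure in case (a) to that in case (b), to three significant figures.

Isothermal: P_b = P₁(V₁/V₂) = 59.9×3.77.
Adiabatic: P_a = P₁(V₁/V₂)^γ = 59.9×3.77^(1.67).
P_a/P_b = (V₁/V₂)^(γ−1) = 3.77^(0.67) = 2.433.

P_adiabatic / P_isothermal ≈ 2.43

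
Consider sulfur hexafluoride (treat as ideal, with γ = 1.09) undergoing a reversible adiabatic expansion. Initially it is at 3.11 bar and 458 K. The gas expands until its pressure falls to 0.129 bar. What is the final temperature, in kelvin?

T₂ ≈ 352 K

Adiabatic: T₂/T₁ = (P₂/P₁)^((γ−1)/γ).
T₂ = 458 × (0.129/3.11)^(0.0826) = 352.2 K.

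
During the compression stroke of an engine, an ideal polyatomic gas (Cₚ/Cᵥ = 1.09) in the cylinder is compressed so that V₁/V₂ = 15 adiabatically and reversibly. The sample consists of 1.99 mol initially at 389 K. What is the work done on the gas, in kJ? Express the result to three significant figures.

Adiabatic: T₁V₁^(γ−1) = T₂V₂^(γ−1) ⇒ T₂ = T₁ (V₁/V₂)^(γ−1).
T₂ = 389 × 15^(0.09) = 496.4 K.
Q = 0, so ΔU = W_on_gas = nCᵥΔT with Cᵥ = R/(γ−1) = 92.38 J/(mol·K).
ΔU = 1.99 × 92.38 × (496.4 − 389) = 19740 J.

W ≈ 19.7 kJ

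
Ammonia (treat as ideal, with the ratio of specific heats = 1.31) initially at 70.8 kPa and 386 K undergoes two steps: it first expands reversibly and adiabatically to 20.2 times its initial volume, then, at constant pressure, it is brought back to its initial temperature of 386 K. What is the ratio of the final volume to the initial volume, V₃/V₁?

V₃/V₁ ≈ 51.3

Adiabatic step: V₂/V₁ = 20.2; T₂ = T₁·(1/20.2)^(0.31) = 152 K.
Isobaric step: V₃/V₂ = T₃/T₂ = 386/152.
V₃/V₁ = (V₂/V₁)(V₃/V₂) = 20.2 × (386/152) = 51.29.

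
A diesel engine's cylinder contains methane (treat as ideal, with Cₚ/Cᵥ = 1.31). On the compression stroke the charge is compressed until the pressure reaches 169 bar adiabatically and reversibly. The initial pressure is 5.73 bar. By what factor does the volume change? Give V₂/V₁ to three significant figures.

V₂/V₁ ≈ 0.0755

From PV^γ = const, V₂/V₁ = (P₁/P₂)^(1/γ).
V₂/V₁ = (5.73/169)^(0.763) = 0.07552.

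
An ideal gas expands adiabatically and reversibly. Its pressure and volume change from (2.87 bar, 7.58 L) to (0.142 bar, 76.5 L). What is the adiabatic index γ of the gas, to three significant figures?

PV^γ = const ⇒ γ = ln(P₂/P₁) / ln(V₁/V₂).
γ = ln(0.142/2.87) / ln(7.58/76.5) = 1.3.

γ ≈ 1.30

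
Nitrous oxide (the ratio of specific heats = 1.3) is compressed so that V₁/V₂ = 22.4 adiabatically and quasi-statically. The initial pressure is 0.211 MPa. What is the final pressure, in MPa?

P₂ ≈ 12.0 MPa

Since PV^γ is constant along a reversible adiabat, P₂ = P₁ (V₁/V₂)^γ.
P₂ = 0.211 × 22.4^(1.3) = 12.01 MPa.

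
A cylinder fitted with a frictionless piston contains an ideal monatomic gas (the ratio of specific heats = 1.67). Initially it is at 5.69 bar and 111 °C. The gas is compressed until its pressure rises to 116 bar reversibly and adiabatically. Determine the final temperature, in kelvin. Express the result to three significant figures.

Along an adiabat T P^((1−γ)/γ) is constant, so T₂ = T₁ (P₂/P₁)^((γ−1)/γ).
T₁ = 111 °C = 384.1 K.
T₂ = 384.1 × (116/5.69)^(0.401) = 1288 K.

T₂ ≈ 1290 K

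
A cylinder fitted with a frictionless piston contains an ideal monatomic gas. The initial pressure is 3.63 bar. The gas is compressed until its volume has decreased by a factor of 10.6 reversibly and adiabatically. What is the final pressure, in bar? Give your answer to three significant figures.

P₂ ≈ 186 bar

Since PV^γ is constant along a reversible adiabat, P₂ = P₁ (V₁/V₂)^γ.
For a monatomic ideal gas γ = 5/3.
P₂ = 3.63 × 10.6^(5/3) = 185.7 bar.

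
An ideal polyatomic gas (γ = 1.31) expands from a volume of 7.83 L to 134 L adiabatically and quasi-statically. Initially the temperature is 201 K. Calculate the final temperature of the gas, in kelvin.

T₂ ≈ 83.3 K

For a reversible adiabat TV^(γ−1) is constant, so T₂ = T₁ (V₁/V₂)^(γ−1).
T₂ = 201 × (7.83/134)^(0.31) = 83.34 K.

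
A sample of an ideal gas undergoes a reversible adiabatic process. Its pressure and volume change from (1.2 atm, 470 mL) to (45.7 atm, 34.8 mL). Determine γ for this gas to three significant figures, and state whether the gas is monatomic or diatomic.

PV^γ = const ⇒ γ = ln(P₂/P₁) / ln(V₁/V₂).
γ = ln(45.7/1.2) / ln(470/34.8) = 1.398.
γ ≈ 1.40 is close to 7/5, so the gas is diatomic.

γ ≈ 1.40; diatomic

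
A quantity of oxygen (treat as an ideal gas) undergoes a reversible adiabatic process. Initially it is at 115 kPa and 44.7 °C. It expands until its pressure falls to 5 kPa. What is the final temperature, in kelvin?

Adiabatic: T₂/T₁ = (P₂/P₁)^((γ−1)/γ).
For a diatomic ideal gas γ = 7/5, so (γ−1)/γ = 2/7.
T₁ = 44.7 °C = 317.8 K.
T₂ = 317.8 × (5/115)^(2/7) = 129.8 K.

T₂ ≈ 130 K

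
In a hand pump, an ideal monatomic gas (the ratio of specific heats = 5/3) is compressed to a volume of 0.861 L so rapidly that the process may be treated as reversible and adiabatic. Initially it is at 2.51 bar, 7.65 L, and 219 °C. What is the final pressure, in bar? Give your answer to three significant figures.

Adiabatic: P₁V₁^γ = P₂V₂^γ ⇒ P₂ = P₁ (V₁/V₂)^γ.
P₂ = 2.51 × (7.65/0.861)^(5/3) = 95.67 bar.

P₂ ≈ 95.7 bar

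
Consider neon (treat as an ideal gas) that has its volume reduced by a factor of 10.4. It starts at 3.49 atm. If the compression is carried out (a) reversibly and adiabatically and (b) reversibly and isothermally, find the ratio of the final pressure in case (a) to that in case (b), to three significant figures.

P_adiabatic / P_isothermal ≈ 4.76

For a monatomic ideal gas γ = 5/3.
Isothermal: P_b = P₁(V₁/V₂) = 3.49×10.4.
Adiabatic: P_a = P₁(V₁/V₂)^γ = 3.49×10.4^(5/3).
P_a/P_b = (V₁/V₂)^(γ−1) = 10.4^(2/3) = 4.765.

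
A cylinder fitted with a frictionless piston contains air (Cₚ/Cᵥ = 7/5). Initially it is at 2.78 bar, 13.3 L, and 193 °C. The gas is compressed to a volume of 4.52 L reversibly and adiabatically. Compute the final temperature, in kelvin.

T₂ ≈ 718 K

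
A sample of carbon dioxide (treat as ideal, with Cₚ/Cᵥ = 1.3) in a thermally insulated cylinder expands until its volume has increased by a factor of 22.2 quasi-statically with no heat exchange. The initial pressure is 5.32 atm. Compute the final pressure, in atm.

Adiabatic: P₁V₁^γ = P₂V₂^γ ⇒ P₂ = P₁ (V₁/V₂)^γ.
P₂ = 5.32 × (1/22.2)^(1.3) = 0.09455 atm.

P₂ ≈ 0.0945 atm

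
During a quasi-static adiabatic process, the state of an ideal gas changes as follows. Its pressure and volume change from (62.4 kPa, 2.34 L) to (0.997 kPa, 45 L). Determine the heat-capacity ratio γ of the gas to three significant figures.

PV^γ = const ⇒ γ = ln(P₂/P₁) / ln(V₁/V₂).
γ = ln(0.997/62.4) / ln(2.34/45) = 1.399.

γ ≈ 1.40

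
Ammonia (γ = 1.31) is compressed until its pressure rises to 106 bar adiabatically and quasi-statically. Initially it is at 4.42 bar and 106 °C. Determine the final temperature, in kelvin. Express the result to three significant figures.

T₂ ≈ 804 K

Adiabatic: T₂/T₁ = (P₂/P₁)^((γ−1)/γ).
T₁ = 106 °C = 379.1 K.
T₂ = 379.1 × (106/4.42)^(0.237) = 804.2 K.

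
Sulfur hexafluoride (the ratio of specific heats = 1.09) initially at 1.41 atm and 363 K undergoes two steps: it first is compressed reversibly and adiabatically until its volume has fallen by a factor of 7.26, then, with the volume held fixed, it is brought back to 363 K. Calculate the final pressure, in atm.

P₃ ≈ 10.2 atm

Adiabatic step (PV^γ = const): P₂ = 1.41×7.26^(1.09) = 12.24 atm; T₂ = 363×7.26^(0.09) = 433.9 K.
Isochoric: P₃ = P₂(T₃/T₂) = 12.24 × (363/433.9) = 10.24 atm.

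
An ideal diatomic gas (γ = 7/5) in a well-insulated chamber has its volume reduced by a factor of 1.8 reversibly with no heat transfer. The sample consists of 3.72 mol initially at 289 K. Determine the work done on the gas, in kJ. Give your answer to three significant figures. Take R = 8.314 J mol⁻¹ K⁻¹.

W ≈ 5.92 kJ

Adiabatic: T₁V₁^(γ−1) = T₂V₂^(γ−1) ⇒ T₂ = T₁ (V₁/V₂)^(γ−1).
T₂ = 289 × 1.8^(2/5) = 365.6 K.
Q = 0, so ΔU = W_on_gas = nCᵥΔT with Cᵥ = R/(γ−1) = 20.79 J/(mol·K).
ΔU = 3.72 × 20.79 × (365.6 − 289) = 5923 J.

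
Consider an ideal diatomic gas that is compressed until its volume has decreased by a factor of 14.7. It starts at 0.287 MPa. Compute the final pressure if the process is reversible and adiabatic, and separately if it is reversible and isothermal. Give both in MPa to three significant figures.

adiabatic: 12.4 MPa; isothermal: 4.22 MPa

For a diatomic ideal gas γ = 7/5.
Isothermal: P₂ = P₁(V₁/V₂) = 0.287×14.7 = 4.219 MPa.
Adiabatic: P₂ = P₁(V₁/V₂)^γ = 0.287×14.7^(7/5) = 12.36 MPa.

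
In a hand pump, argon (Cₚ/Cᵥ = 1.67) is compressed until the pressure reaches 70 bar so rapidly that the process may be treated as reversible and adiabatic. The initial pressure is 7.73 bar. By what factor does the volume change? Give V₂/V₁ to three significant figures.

From PV^γ = const, V₂/V₁ = (P₁/P₂)^(1/γ).
V₂/V₁ = (7.73/70)^(0.599) = 0.2673.

V₂/V₁ ≈ 0.267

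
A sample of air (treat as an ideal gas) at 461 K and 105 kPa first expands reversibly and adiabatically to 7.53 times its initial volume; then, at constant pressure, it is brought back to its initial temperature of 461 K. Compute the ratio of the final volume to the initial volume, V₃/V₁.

For a diatomic ideal gas γ = 7/5.
Adiabatic step: V₂/V₁ = 7.53; T₂ = T₁·(1/7.53)^(2/5) = 205.6 K.
Isobaric step: V₃/V₂ = T₃/T₂ = 461/205.6.
V₃/V₁ = (V₂/V₁)(V₃/V₂) = 7.53 × (461/205.6) = 16.89.

V₃/V₁ ≈ 16.9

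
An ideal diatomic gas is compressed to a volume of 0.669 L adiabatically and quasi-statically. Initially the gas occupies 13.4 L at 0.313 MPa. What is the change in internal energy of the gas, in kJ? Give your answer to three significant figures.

ΔU ≈ 24.3 kJ

γ = 7/5 for a diatomic ideal gas.
P₂ = P₁(V₁/V₂)^γ = 0.313×(13.4/0.669)^(7/5) = 20.79 MPa.
For a reversible adiabat, W_by_gas = (P₁V₁ − P₂V₂)/(γ−1).
W_by = (313000×0.0134 − 2.079×10^7×0.000669) / (2/5) = -24290 J.
Q = 0 ⇒ ΔU = −W_by = 24290 J.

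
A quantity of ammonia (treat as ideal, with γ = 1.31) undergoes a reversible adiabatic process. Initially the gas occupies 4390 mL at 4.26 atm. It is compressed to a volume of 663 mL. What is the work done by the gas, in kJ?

W ≈ -4.87 kJ

P₂ = P₁(V₁/V₂)^γ = 4.26×(4390/663)^(1.31) = 50.68 atm.
For a reversible adiabat, W_by_gas = (P₁V₁ − P₂V₂)/(γ−1).
W_by = (431600×0.00439 − 5.135×10^6×0.000663) / (0.31) = -4870 J.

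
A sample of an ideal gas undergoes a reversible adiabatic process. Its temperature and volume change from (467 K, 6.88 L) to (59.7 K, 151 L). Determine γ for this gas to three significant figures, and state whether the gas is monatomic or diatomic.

γ ≈ 1.67; monatomic

TV^(γ−1) = const ⇒ γ − 1 = ln(T₂/T₁) / ln(V₁/V₂).
γ = 1 + ln(59.7/467) / ln(6.88/151) = 1.666.
γ ≈ 1.67 is close to 5/3, so the gas is monatomic.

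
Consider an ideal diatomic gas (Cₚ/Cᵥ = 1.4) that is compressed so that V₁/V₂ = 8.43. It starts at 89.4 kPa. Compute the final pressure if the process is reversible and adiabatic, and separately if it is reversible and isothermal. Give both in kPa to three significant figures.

adiabatic: 1770 kPa; isothermal: 754 kPa

Isothermal: P₂ = P₁(V₁/V₂) = 89.4×8.43 = 753.6 kPa.
Adiabatic: P₂ = P₁(V₁/V₂)^γ = 89.4×8.43^(1.4) = 1768 kPa.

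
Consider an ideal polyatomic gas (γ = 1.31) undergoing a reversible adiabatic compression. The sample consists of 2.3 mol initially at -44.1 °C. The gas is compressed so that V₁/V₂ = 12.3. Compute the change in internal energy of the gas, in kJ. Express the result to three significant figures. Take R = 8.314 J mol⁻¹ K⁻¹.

ΔU ≈ 16.6 kJ

For a reversible adiabat TV^(γ−1) is constant, so T₂ = T₁ (V₁/V₂)^(γ−1).
T₁ = -44.1 °C = 229 K.
T₂ = 229 × 12.3^(0.31) = 498.7 K.
Q = 0, so ΔU = W_on_gas = nCᵥΔT with Cᵥ = R/(γ−1) = 26.82 J/(mol·K).
ΔU = 2.3 × 26.82 × (498.7 − 229) = 16630 J.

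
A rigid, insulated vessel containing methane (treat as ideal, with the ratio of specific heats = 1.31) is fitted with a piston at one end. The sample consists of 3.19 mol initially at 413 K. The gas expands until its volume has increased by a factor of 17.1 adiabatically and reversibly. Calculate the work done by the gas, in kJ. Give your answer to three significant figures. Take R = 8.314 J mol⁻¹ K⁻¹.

Adiabatic: T₁V₁^(γ−1) = T₂V₂^(γ−1) ⇒ T₂ = T₁ (V₁/V₂)^(γ−1).
T₂ = 413 × (1/17.1)^(0.31) = 171.3 K.
Q = 0, so ΔU = W_on_gas = nCᵥΔT with Cᵥ = R/(γ−1) = 26.82 J/(mol·K).
ΔU = 3.19 × 26.82 × (171.3 − 413) = -20680 J.
Work done by the gas = −ΔU = 20680 J.

W ≈ 20.7 kJ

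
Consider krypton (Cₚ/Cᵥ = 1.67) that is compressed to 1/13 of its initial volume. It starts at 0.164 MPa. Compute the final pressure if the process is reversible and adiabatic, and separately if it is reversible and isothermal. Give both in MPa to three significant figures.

adiabatic: 11.9 MPa; isothermal: 2.13 MPa

Isothermal: P₂ = P₁(V₁/V₂) = 0.164×13 = 2.132 MPa.
Adiabatic: P₂ = P₁(V₁/V₂)^γ = 0.164×13^(1.67) = 11.89 MPa.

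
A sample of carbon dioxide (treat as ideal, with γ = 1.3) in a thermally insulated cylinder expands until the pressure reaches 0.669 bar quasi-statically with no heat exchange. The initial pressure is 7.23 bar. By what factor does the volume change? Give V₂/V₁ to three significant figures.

From PV^γ = const, V₂/V₁ = (P₁/P₂)^(1/γ).
V₂/V₁ = (7.23/0.669)^(0.769) = 6.24.

V₂/V₁ ≈ 6.24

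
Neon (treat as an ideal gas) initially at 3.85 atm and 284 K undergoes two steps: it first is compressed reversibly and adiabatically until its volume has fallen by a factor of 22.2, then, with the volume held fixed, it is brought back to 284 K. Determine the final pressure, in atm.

P₃ ≈ 85.5 atm

For a monatomic ideal gas γ = 5/3.
Adiabatic step (PV^γ = const): P₂ = 3.85×22.2^(5/3) = 675.1 atm; T₂ = 284×22.2^(2/3) = 2243 K.
Isochoric: P₃ = P₂(T₃/T₂) = 675.1 × (284/2243) = 85.47 atm.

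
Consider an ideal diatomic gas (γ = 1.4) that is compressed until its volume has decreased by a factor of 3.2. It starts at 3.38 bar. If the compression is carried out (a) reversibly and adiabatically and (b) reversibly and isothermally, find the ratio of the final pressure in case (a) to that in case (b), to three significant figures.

Isothermal: P_b = P₁(V₁/V₂) = 3.38×3.2.
Adiabatic: P_a = P₁(V₁/V₂)^γ = 3.38×3.2^(1.4).
P_a/P_b = (V₁/V₂)^(γ−1) = 3.2^(0.4) = 1.592.

P_adiabatic / P_isothermal ≈ 1.59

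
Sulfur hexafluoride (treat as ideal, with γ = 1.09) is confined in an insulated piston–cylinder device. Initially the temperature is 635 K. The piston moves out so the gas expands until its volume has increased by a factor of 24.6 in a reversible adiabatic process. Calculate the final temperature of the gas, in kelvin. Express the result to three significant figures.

T₂ ≈ 476 K

Adiabatic: T₁V₁^(γ−1) = T₂V₂^(γ−1) ⇒ T₂ = T₁ (V₁/V₂)^(γ−1).
T₂ = 635 × (1/24.6)^(0.09) = 476 K.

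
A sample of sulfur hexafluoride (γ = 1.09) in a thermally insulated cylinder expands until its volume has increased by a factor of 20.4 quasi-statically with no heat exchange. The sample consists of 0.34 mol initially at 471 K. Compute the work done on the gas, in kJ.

W ≈ -3.52 kJ

For a reversible adiabat TV^(γ−1) is constant, so T₂ = T₁ (V₁/V₂)^(γ−1).
T₂ = 471 × (1/20.4)^(0.09) = 359 K.
Q = 0, so ΔU = W_on_gas = nCᵥΔT with Cᵥ = R/(γ−1) = 92.38 J/(mol·K).
ΔU = 0.34 × 92.38 × (359 − 471) = -3516 J.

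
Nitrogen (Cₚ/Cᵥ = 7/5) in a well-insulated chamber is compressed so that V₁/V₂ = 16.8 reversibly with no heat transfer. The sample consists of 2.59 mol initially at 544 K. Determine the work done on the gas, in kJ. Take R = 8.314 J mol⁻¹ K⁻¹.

W ≈ 61.2 kJ

Adiabatic: T₁V₁^(γ−1) = T₂V₂^(γ−1) ⇒ T₂ = T₁ (V₁/V₂)^(γ−1).
T₂ = 544 × 16.8^(2/5) = 1682 K.
Q = 0, so ΔU = W_on_gas = nCᵥΔT with Cᵥ = R/(γ−1) = 20.79 J/(mol·K).
ΔU = 2.59 × 20.79 × (1682 − 544) = 61240 J.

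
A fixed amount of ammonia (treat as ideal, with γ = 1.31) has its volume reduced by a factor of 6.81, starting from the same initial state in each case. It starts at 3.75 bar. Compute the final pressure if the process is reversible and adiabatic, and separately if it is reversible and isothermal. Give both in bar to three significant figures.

Isothermal: P₂ = P₁(V₁/V₂) = 3.75×6.81 = 25.54 bar.
Adiabatic: P₂ = P₁(V₁/V₂)^γ = 3.75×6.81^(1.31) = 46.29 bar.

adiabatic: 46.3 bar; isothermal: 25.5 bar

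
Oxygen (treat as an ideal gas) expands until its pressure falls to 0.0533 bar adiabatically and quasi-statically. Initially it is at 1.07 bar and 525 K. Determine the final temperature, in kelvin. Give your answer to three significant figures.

T₂ ≈ 223 K

Adiabatic: T₂/T₁ = (P₂/P₁)^((γ−1)/γ).
For a diatomic ideal gas γ = 7/5, so (γ−1)/γ = 2/7.
T₂ = 525 × (0.0533/1.07)^(2/7) = 222.8 K.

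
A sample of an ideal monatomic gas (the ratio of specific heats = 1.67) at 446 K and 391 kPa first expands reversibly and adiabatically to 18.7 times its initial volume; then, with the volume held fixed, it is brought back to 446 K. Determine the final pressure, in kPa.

P₃ ≈ 20.9 kPa

Adiabatic step (PV^γ = const): P₂ = 391×(1/18.7)^(1.67) = 2.939 kPa; T₂ = 446×(1/18.7)^(0.67) = 62.69 K.
Isochoric: P₃ = P₂(T₃/T₂) = 2.939 × (446/62.69) = 20.91 kPa.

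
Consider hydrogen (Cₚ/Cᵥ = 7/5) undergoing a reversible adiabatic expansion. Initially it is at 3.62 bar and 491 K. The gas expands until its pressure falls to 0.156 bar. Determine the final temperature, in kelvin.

T₂ ≈ 200 K

Adiabatic: T₂/T₁ = (P₂/P₁)^((γ−1)/γ).
T₂ = 491 × (0.156/3.62)^(2/7) = 199.9 K.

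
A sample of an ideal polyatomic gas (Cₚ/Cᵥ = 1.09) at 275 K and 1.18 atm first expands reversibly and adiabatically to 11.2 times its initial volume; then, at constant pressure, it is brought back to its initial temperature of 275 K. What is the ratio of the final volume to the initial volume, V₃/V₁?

V₃/V₁ ≈ 13.9

Adiabatic step: V₂/V₁ = 11.2; T₂ = T₁·(1/11.2)^(0.09) = 221.3 K.
Isobaric step: V₃/V₂ = T₃/T₂ = 275/221.3.
V₃/V₁ = (V₂/V₁)(V₃/V₂) = 11.2 × (275/221.3) = 13.92.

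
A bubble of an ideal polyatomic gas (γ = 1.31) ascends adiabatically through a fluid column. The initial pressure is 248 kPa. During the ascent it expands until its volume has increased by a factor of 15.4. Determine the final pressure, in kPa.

Adiabatic: P₁V₁^γ = P₂V₂^γ ⇒ P₂ = P₁ (V₁/V₂)^γ.
P₂ = 248 × (1/15.4)^(1.31) = 6.899 kPa.

P₂ ≈ 6.90 kPa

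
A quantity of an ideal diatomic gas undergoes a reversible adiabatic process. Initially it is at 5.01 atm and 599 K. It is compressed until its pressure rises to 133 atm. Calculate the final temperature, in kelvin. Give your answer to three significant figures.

T₂ ≈ 1530 K

Adiabatic: T₂/T₁ = (P₂/P₁)^((γ−1)/γ).
For a diatomic ideal gas γ = 7/5, so (γ−1)/γ = 2/7.
T₂ = 599 × (133/5.01)^(2/7) = 1529 K.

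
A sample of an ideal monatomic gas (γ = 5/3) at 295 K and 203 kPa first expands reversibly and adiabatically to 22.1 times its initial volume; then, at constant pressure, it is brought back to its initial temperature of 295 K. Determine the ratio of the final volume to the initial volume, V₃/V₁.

Adiabatic step: V₂/V₁ = 22.1; T₂ = T₁·(1/22.1)^(2/3) = 37.46 K.
Isobaric step: V₃/V₂ = T₃/T₂ = 295/37.46.
V₃/V₁ = (V₂/V₁)(V₃/V₂) = 22.1 × (295/37.46) = 174.

V₃/V₁ ≈ 174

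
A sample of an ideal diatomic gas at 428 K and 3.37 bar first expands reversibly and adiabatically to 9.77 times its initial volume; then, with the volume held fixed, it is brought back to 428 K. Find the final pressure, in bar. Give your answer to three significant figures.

For a diatomic ideal gas γ = 7/5.
Adiabatic step (PV^γ = const): P₂ = 3.37×(1/9.77)^(7/5) = 0.1386 bar; T₂ = 428×(1/9.77)^(2/5) = 172 K.
Isochoric: P₃ = P₂(T₃/T₂) = 0.1386 × (428/172) = 0.3449 bar.

P₃ ≈ 0.345 bar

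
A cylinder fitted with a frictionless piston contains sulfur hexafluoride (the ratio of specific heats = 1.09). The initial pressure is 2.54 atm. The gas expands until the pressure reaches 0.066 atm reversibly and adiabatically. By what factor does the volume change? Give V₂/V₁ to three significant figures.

From PV^γ = const, V₂/V₁ = (P₁/P₂)^(1/γ).
V₂/V₁ = (2.54/0.066)^(0.917) = 28.47.

V₂/V₁ ≈ 28.5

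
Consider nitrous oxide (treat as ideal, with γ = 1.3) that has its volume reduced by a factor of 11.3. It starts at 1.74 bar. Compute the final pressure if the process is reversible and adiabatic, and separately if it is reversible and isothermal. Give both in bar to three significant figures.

Isothermal: P₂ = P₁(V₁/V₂) = 1.74×11.3 = 19.66 bar.
Adiabatic: P₂ = P₁(V₁/V₂)^γ = 1.74×11.3^(1.3) = 40.7 bar.

adiabatic: 40.7 bar; isothermal: 19.7 bar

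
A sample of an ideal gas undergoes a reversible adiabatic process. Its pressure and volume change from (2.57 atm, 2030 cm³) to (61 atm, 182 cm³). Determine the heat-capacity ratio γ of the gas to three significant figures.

γ ≈ 1.31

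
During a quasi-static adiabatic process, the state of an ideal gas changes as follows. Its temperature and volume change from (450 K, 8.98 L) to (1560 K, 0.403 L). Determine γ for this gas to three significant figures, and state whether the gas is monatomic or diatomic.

TV^(γ−1) = const ⇒ γ − 1 = ln(T₂/T₁) / ln(V₁/V₂).
γ = 1 + ln(1560/450) / ln(8.98/0.403) = 1.401.
γ ≈ 1.40 is close to 7/5, so the gas is diatomic.

γ ≈ 1.40; diatomic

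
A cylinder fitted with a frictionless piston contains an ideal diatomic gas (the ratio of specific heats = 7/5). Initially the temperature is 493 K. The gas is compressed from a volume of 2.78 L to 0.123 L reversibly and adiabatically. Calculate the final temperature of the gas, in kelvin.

Adiabatic: T₁V₁^(γ−1) = T₂V₂^(γ−1) ⇒ T₂ = T₁ (V₁/V₂)^(γ−1).
T₂ = 493 × (2.78/0.123)^(2/5) = 1716 K.

T₂ ≈ 1720 K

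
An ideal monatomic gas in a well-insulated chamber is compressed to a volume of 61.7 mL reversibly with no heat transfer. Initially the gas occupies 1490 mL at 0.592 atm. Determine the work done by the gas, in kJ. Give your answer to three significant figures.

γ = 5/3 for a monatomic ideal gas.
P₂ = P₁(V₁/V₂)^γ = 0.592×(1490/61.7)^(5/3) = 119.4 atm.
For a reversible adiabat, W_by_gas = (P₁V₁ − P₂V₂)/(γ−1).
W_by = (59980×0.00149 − 1.21×10^7×6.17×10^-5) / (2/3) = -986 J.

W ≈ -0.986 kJ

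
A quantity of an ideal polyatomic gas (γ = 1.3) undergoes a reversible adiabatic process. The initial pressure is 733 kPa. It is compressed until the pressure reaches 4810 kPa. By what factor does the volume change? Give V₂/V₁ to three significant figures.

V₂/V₁ ≈ 0.235

From PV^γ = const, V₂/V₁ = (P₁/P₂)^(1/γ).
V₂/V₁ = (733/4810)^(0.769) = 0.2352.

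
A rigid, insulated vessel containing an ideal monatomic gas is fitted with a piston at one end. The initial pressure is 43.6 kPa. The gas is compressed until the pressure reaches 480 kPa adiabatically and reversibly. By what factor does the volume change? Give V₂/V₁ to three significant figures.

V₂/V₁ ≈ 0.237

From PV^γ = const, V₂/V₁ = (P₁/P₂)^(1/γ).
For a monatomic ideal gas γ = 5/3.
V₂/V₁ = (43.6/480)^(3/5) = 0.2371.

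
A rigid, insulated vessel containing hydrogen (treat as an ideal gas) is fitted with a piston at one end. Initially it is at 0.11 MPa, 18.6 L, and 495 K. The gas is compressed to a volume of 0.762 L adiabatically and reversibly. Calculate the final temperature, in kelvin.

Adiabatic: T₁V₁^(γ−1) = T₂V₂^(γ−1) ⇒ T₂ = T₁ (V₁/V₂)^(γ−1).
γ = 7/5 for a diatomic ideal gas.
T₂ = 495 × (18.6/0.762)^(2/5) = 1777 K.

T₂ ≈ 1780 K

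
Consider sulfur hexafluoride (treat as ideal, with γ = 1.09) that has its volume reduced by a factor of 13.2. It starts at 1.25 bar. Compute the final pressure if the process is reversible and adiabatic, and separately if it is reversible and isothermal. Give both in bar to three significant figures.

adiabatic: 20.8 bar; isothermal: 16.5 bar

Isothermal: P₂ = P₁(V₁/V₂) = 1.25×13.2 = 16.5 bar.
Adiabatic: P₂ = P₁(V₁/V₂)^γ = 1.25×13.2^(1.09) = 20.81 bar.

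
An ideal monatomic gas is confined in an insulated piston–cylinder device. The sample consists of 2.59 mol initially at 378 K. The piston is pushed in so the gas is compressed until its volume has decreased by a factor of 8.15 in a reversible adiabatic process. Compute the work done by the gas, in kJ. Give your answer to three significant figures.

W ≈ -37.2 kJ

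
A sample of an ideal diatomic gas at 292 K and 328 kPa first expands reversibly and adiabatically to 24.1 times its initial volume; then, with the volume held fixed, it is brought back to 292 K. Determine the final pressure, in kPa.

P₃ ≈ 13.6 kPa

For a diatomic ideal gas γ = 7/5.
Adiabatic step (PV^γ = const): P₂ = 328×(1/24.1)^(7/5) = 3.811 kPa; T₂ = 292×(1/24.1)^(2/5) = 81.77 K.
Isochoric: P₃ = P₂(T₃/T₂) = 3.811 × (292/81.77) = 13.61 kPa.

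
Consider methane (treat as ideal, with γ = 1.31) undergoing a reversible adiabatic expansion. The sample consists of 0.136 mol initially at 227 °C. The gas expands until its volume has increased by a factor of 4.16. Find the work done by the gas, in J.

Adiabatic: T₁V₁^(γ−1) = T₂V₂^(γ−1) ⇒ T₂ = T₁ (V₁/V₂)^(γ−1).
T₁ = 227 °C = 500.1 K.
T₂ = 500.1 × (1/4.16)^(0.31) = 321.5 K.
Q = 0, so ΔU = W_on_gas = nCᵥΔT with Cᵥ = R/(γ−1) = 26.82 J/(mol·K).
ΔU = 0.136 × 26.82 × (321.5 − 500.1) = -651.6 J.
Work done by the gas = −ΔU = 651.6 J.

W ≈ 652 J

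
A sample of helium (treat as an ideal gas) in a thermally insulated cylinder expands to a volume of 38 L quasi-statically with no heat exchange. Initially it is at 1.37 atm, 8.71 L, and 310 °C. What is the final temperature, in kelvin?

T₂ ≈ 218 K

Adiabatic: T₁V₁^(γ−1) = T₂V₂^(γ−1) ⇒ T₂ = T₁ (V₁/V₂)^(γ−1).
γ = 5/3 for a monatomic ideal gas.
T₁ = 310 °C = 583.1 K.
T₂ = 583.1 × (8.71/38)^(2/3) = 218.4 K.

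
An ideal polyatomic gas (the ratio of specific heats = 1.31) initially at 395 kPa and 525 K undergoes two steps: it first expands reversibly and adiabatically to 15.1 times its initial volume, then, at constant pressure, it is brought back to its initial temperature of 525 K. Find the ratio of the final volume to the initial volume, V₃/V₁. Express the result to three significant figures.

V₃/V₁ ≈ 35.0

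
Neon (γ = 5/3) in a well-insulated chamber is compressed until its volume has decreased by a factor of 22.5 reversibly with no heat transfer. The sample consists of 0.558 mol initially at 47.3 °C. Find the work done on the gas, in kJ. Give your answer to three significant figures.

W ≈ 15.5 kJ

For a reversible adiabat TV^(γ−1) is constant, so T₂ = T₁ (V₁/V₂)^(γ−1).
T₁ = 47.3 °C = 320.4 K.
T₂ = 320.4 × 22.5^(2/3) = 2554 K.
Q = 0, so ΔU = W_on_gas = nCᵥΔT with Cᵥ = R/(γ−1) = 12.47 J/(mol·K).
ΔU = 0.558 × 12.47 × (2554 − 320.4) = 15540 J.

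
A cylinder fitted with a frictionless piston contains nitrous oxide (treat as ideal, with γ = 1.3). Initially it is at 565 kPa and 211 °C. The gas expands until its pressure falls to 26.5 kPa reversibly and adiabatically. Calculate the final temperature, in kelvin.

T₂ ≈ 239 K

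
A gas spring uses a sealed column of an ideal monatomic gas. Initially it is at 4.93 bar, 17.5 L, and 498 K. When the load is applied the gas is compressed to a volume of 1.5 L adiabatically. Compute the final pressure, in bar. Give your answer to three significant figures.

Since PV^γ is constant along a reversible adiabat, P₂ = P₁ (V₁/V₂)^γ.
γ = 5/3 for a monatomic ideal gas.
P₂ = 4.93 × (17.5/1.5)^(5/3) = 295.9 bar.

P₂ ≈ 296 bar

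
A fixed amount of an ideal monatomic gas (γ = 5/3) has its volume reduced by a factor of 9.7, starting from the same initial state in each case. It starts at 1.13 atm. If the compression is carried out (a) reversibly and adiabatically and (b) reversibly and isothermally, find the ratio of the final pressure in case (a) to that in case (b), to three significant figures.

P_adiabatic / P_isothermal ≈ 4.55

Isothermal: P_b = P₁(V₁/V₂) = 1.13×9.7.
Adiabatic: P_a = P₁(V₁/V₂)^γ = 1.13×9.7^(5/3).
P_a/P_b = (V₁/V₂)^(γ−1) = 9.7^(2/3) = 4.548.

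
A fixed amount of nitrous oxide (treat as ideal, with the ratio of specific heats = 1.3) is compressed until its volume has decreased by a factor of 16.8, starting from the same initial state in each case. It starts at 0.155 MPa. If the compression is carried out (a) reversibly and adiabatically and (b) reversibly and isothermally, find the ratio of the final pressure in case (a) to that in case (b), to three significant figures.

Isothermal: P_b = P₁(V₁/V₂) = 0.155×16.8.
Adiabatic: P_a = P₁(V₁/V₂)^γ = 0.155×16.8^(1.3).
P_a/P_b = (V₁/V₂)^(γ−1) = 16.8^(0.3) = 2.331.

P_adiabatic / P_isothermal ≈ 2.33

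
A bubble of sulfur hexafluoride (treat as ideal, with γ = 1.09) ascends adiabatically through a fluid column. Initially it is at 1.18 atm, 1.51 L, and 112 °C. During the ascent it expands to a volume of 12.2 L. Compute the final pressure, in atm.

Adiabatic: P₁V₁^γ = P₂V₂^γ ⇒ P₂ = P₁ (V₁/V₂)^γ.
P₂ = 1.18 × (1.51/12.2)^(1.09) = 0.121 atm.

P₂ ≈ 0.121 atm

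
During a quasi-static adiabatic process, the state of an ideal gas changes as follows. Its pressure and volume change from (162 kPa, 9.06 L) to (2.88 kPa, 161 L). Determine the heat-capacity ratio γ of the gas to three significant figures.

PV^γ = const ⇒ γ = ln(P₂/P₁) / ln(V₁/V₂).
γ = ln(2.88/162) / ln(9.06/161) = 1.4.

γ ≈ 1.40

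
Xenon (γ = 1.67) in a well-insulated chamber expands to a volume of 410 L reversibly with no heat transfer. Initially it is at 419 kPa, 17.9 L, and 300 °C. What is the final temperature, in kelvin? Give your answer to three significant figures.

T₂ ≈ 70.3 K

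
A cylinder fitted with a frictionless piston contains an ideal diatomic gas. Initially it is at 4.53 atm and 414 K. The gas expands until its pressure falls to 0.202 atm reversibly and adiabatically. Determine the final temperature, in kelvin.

T₂ ≈ 170 K

Adiabatic: T₂/T₁ = (P₂/P₁)^((γ−1)/γ).
For a diatomic ideal gas γ = 7/5, so (γ−1)/γ = 2/7.
T₂ = 414 × (0.202/4.53)^(2/7) = 170.2 K.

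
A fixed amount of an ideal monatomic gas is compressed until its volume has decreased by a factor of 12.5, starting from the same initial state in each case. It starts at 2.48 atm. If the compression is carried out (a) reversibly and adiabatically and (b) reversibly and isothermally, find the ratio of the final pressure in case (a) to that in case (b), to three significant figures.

For a monatomic ideal gas γ = 5/3.
Isothermal: P_b = P₁(V₁/V₂) = 2.48×12.5.
Adiabatic: P_a = P₁(V₁/V₂)^γ = 2.48×12.5^(5/3).
P_a/P_b = (V₁/V₂)^(γ−1) = 12.5^(2/3) = 5.386.

P_adiabatic / P_isothermal ≈ 5.39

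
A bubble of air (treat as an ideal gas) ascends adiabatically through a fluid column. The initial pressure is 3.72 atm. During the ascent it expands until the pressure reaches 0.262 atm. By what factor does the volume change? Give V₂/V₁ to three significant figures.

From PV^γ = const, V₂/V₁ = (P₁/P₂)^(1/γ).
For a diatomic ideal gas γ = 7/5.
V₂/V₁ = (3.72/0.262)^(5/7) = 6.653.

V₂/V₁ ≈ 6.65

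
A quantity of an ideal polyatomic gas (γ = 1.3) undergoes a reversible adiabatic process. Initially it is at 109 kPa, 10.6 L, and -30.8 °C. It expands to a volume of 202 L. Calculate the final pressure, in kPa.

P₂ ≈ 2.36 kPa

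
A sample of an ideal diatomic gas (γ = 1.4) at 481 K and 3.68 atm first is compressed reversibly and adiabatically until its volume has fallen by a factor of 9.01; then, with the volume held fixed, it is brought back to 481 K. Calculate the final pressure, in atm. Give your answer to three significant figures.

P₃ ≈ 33.2 atm

Adiabatic step (PV^γ = const): P₂ = 3.68×9.01^(1.4) = 79.88 atm; T₂ = 481×9.01^(0.4) = 1159 K.
Isochoric: P₃ = P₂(T₃/T₂) = 79.88 × (481/1159) = 33.16 atm.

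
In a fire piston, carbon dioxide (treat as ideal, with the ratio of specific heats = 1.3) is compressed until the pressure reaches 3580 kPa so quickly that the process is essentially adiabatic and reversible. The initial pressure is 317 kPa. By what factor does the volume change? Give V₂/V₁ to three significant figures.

V₂/V₁ ≈ 0.155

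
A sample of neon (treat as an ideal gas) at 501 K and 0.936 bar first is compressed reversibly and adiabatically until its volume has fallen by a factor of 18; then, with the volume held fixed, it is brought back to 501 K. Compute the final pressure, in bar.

P₃ ≈ 16.8 bar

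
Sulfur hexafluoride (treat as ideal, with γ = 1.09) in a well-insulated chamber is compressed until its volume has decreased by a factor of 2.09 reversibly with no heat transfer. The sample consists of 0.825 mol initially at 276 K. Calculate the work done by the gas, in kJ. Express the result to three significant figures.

For a reversible adiabat TV^(γ−1) is constant, so T₂ = T₁ (V₁/V₂)^(γ−1).
T₂ = 276 × 2.09^(0.09) = 294.9 K.
Q = 0, so ΔU = W_on_gas = nCᵥΔT with Cᵥ = R/(γ−1) = 92.38 J/(mol·K).
ΔU = 0.825 × 92.38 × (294.9 − 276) = 1443 J.
Work done by the gas = −ΔU = -1443 J.

W ≈ -1.44 kJ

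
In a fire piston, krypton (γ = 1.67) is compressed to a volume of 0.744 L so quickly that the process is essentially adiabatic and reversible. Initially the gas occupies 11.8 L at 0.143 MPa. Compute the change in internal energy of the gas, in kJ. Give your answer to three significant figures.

P₂ = P₁(V₁/V₂)^γ = 0.143×(11.8/0.744)^(1.67) = 14.45 MPa.
For a reversible adiabat, W_by_gas = (P₁V₁ − P₂V₂)/(γ−1).
W_by = (143000×0.0118 − 1.445×10^7×0.000744) / (0.67) = -13530 J.
Q = 0 ⇒ ΔU = −W_by = 13530 J.

ΔU ≈ 13.5 kJ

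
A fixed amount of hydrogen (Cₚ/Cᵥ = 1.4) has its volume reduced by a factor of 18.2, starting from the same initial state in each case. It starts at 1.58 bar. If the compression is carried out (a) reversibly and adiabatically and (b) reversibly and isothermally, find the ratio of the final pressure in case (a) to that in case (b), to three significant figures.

Isothermal: P_b = P₁(V₁/V₂) = 1.58×18.2.
Adiabatic: P_a = P₁(V₁/V₂)^γ = 1.58×18.2^(1.4).
P_a/P_b = (V₁/V₂)^(γ−1) = 18.2^(0.4) = 3.192.

P_adiabatic / P_isothermal ≈ 3.19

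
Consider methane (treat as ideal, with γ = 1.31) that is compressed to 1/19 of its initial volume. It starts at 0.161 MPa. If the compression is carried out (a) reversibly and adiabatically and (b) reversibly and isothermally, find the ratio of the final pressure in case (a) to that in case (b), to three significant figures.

P_adiabatic / P_isothermal ≈ 2.49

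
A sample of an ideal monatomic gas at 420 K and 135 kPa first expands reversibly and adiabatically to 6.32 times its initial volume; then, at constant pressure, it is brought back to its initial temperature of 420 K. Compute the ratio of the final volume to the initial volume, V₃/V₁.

For a monatomic ideal gas γ = 5/3.
Adiabatic step: V₂/V₁ = 6.32; T₂ = T₁·(1/6.32)^(2/3) = 122.9 K.
Isobaric step: V₃/V₂ = T₃/T₂ = 420/122.9.
V₃/V₁ = (V₂/V₁)(V₃/V₂) = 6.32 × (420/122.9) = 21.6.

V₃/V₁ ≈ 21.6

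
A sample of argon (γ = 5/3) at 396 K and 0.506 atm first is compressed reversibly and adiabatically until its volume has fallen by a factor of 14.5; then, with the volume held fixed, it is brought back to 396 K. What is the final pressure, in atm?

P₃ ≈ 7.34 atm

Adiabatic step (PV^γ = const): P₂ = 0.506×14.5^(5/3) = 43.63 atm; T₂ = 396×14.5^(2/3) = 2355 K.
Isochoric: P₃ = P₂(T₃/T₂) = 43.63 × (396/2355) = 7.337 atm.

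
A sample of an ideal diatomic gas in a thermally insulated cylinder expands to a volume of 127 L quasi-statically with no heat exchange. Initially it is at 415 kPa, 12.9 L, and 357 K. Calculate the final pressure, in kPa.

Adiabatic: P₁V₁^γ = P₂V₂^γ ⇒ P₂ = P₁ (V₁/V₂)^γ.
γ = 7/5 for a diatomic ideal gas.
P₂ = 415 × (12.9/127)^(7/5) = 16.89 kPa.

P₂ ≈ 16.9 kPa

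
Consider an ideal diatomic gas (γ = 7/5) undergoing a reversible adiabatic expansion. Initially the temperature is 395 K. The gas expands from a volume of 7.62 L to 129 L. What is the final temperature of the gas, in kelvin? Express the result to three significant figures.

Adiabatic: T₁V₁^(γ−1) = T₂V₂^(γ−1) ⇒ T₂ = T₁ (V₁/V₂)^(γ−1).
T₂ = 395 × (7.62/129)^(2/5) = 127.4 K.

T₂ ≈ 127 K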